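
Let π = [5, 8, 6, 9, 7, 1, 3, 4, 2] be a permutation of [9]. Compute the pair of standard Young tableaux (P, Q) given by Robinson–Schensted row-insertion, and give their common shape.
P = [1, 2, 4] / [3, 6, 7] / [5, 9] / [8];  Q = [1, 2, 4] / [3, 5, 8] / [6, 7] / [9];  common shape = (3, 3, 2, 1)

Row-insert the values π_1, π_2, … into P one at a time, bumping the leftmost entry strictly greater than the inserted value down to the next row. The recording tableau Q records, in position (i, j), the step at which that cell was added to P.
  Insert 5 (step 1): P = [5];  Q = [1]
  Insert 8 (step 2): P = [5, 8];  Q = [1, 2]
  Insert 6 (step 3): P = [5, 6] / [8];  Q = [1, 2] / [3]
  Insert 9 (step 4): P = [5, 6, 9] / [8];  Q = [1, 2, 4] / [3]
  Insert 7 (step 5): P = [5, 6, 7] / [8, 9];  Q = [1, 2, 4] / [3, 5]
  Insert 1 (step 6): P = [1, 6, 7] / [5, 9] / [8];  Q = [1, 2, 4] / [3, 5] / [6]
  Insert 3 (step 7): P = [1, 3, 7] / [5, 6] / [8, 9];  Q = [1, 2, 4] / [3, 5] / [6, 7]
  Insert 4 (step 8): P = [1, 3, 4] / [5, 6, 7] / [8, 9];  Q = [1, 2, 4] / [3, 5, 8] / [6, 7]
  Insert 2 (step 9): P = [1, 2, 4] / [3, 6, 7] / [5, 9] / [8];  Q = [1, 2, 4] / [3, 5, 8] / [6, 7] / [9]
Final shape: (3, 3, 2, 1).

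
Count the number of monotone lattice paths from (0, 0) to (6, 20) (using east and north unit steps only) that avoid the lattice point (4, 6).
Number of paths = 205030

Total paths from (0, 0) to (6, 20): C(26, 6) = 230230. Paths through (4, 6): (paths (0, 0) → (4, 6)) × (paths (4, 6) → (6, 20)) = C(10, 4) · C(16, 2) = 210 · 120 = 25200. Avoidance count = 230230 − 25200 = 205030.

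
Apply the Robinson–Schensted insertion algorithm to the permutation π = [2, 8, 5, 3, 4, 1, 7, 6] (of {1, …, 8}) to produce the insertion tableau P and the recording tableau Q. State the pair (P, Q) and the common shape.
P = [1, 3, 4, 6] / [2, 7] / [5] / [8];  Q = [1, 2, 5, 7] / [3, 8] / [4] / [6];  common shape = (4, 2, 1, 1)

Row-insert the values π_1, π_2, … into P one at a time, bumping the leftmost entry strictly greater than the inserted value down to the next row. The recording tableau Q records, in position (i, j), the step at which that cell was added to P.
  Insert 2 (step 1): P = [2];  Q = [1]
  Insert 8 (step 2): P = [2, 8];  Q = [1, 2]
  Insert 5 (step 3): P = [2, 5] / [8];  Q = [1, 2] / [3]
  Insert 3 (step 4): P = [2, 3] / [5] / [8];  Q = [1, 2] / [3] / [4]
  Insert 4 (step 5): P = [2, 3, 4] / [5] / [8];  Q = [1, 2, 5] / [3] / [4]
  Insert 1 (step 6): P = [1, 3, 4] / [2] / [5] / [8];  Q = [1, 2, 5] / [3] / [4] / [6]
  Insert 7 (step 7): P = [1, 3, 4, 7] / [2] / [5] / [8];  Q = [1, 2, 5, 7] / [3] / [4] / [6]
  Insert 6 (step 8): P = [1, 3, 4, 6] / [2, 7] / [5] / [8];  Q = [1, 2, 5, 7] / [3, 8] / [4] / [6]
Final shape: (4, 2, 1, 1).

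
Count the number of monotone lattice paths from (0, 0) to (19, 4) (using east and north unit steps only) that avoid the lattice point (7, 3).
Number of paths = 7295

Total paths from (0, 0) to (19, 4): C(23, 19) = 8855. Paths through (7, 3): (paths (0, 0) → (7, 3)) × (paths (7, 3) → (19, 4)) = C(10, 7) · C(13, 12) = 120 · 13 = 1560. Avoidance count = 8855 − 1560 = 7295.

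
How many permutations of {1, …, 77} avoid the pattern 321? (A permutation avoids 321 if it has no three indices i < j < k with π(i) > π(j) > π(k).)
C_77 = 18793142726809884575211361279087545193250040

These 321-avoiding permutations are counted by the Catalan number C_n = (1/(n + 1)) · C(2n, n). For n = 77: C_77 = (1/78) · C(154, 77) = 1465865132691170996866486179768828525073503120/78 = 18793142726809884575211361279087545193250040.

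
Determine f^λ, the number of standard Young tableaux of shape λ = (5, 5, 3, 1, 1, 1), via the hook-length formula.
# SYT of shape (5, 5, 3, 1, 1, 1) = 448448

Hook-length formula: f^λ = n! / Π hook(c), product over all cells c of the Young diagram. For λ = (5, 5, 3, 1, 1, 1), n = 16 boxes. Hook lengths by row (left-to-right, top-to-bottom): [10, 6, 5, 3, 2]; [9, 5, 4, 2, 1]; [6, 2, 1]; [3]; [2]; [1]. Product of hooks = 46656000. So f^λ = 16! / 46656000 = 20922789888000 / 46656000 = 448448.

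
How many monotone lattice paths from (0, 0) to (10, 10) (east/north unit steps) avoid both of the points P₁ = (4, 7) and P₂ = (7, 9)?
Number of paths = 124476

Inclusion–exclusion. Total paths: C(20, 10) = 184756. Through P₁: C(11, 4)·C(9, 6) = 27720. Through P₂: C(16, 7)·C(4, 3) = 45760. Since P₁ is strictly southwest of P₂, a monotone path through both must visit P₁ then P₂; paths through both = C(11, 4)·C(5, 3)·C(4, 3) = 13200. Avoid both = 184756 − 27720 − 45760 + 13200 = 124476.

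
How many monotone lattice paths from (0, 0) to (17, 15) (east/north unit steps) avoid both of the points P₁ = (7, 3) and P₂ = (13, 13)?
Number of paths = 346530600

Inclusion–exclusion. Total paths: C(32, 17) = 565722720. Through P₁: C(10, 7)·C(22, 10) = 77597520. Through P₂: C(26, 13)·C(6, 4) = 156009000. Since P₁ is strictly southwest of P₂, a monotone path through both must visit P₁ then P₂; paths through both = C(10, 7)·C(16, 6)·C(6, 4) = 14414400. Avoid both = 565722720 − 77597520 − 156009000 + 14414400 = 346530600.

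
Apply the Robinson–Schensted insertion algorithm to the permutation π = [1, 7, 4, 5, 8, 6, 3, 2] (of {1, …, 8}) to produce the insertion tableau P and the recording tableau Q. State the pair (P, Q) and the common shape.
P = [1, 2, 5, 6] / [3, 8] / [4] / [7];  Q = [1, 2, 4, 5] / [3, 6] / [7] / [8];  common shape = (4, 2, 1, 1)

Row-insert the values π_1, π_2, … into P one at a time, bumping the leftmost entry strictly greater than the inserted value down to the next row. The recording tableau Q records, in position (i, j), the step at which that cell was added to P.
  Insert 1 (step 1): P = [1];  Q = [1]
  Insert 7 (step 2): P = [1, 7];  Q = [1, 2]
  Insert 4 (step 3): P = [1, 4] / [7];  Q = [1, 2] / [3]
  Insert 5 (step 4): P = [1, 4, 5] / [7];  Q = [1, 2, 4] / [3]
  Insert 8 (step 5): P = [1, 4, 5, 8] / [7];  Q = [1, 2, 4, 5] / [3]
  Insert 6 (step 6): P = [1, 4, 5, 6] / [7, 8];  Q = [1, 2, 4, 5] / [3, 6]
  Insert 3 (step 7): P = [1, 3, 5, 6] / [4, 8] / [7];  Q = [1, 2, 4, 5] / [3, 6] / [7]
  Insert 2 (step 8): P = [1, 2, 5, 6] / [3, 8] / [4] / [7];  Q = [1, 2, 4, 5] / [3, 6] / [7] / [8]
Final shape: (4, 2, 1, 1).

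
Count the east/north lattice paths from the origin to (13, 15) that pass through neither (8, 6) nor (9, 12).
Number of paths = 21878339

Inclusion–exclusion. Total paths: C(28, 13) = 37442160. Through P₁: C(14, 8)·C(14, 5) = 6012006. Through P₂: C(21, 9)·C(7, 4) = 10287550. Since P₁ is strictly southwest of P₂, a monotone path through both must visit P₁ then P₂; paths through both = C(14, 8)·C(7, 1)·C(7, 4) = 735735. Avoid both = 37442160 − 6012006 − 10287550 + 735735 = 21878339.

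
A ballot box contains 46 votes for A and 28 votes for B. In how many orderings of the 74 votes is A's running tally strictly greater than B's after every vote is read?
Strict-lead orderings = 47960171890333987536

Total orderings of the 74 votes with 46 for A: C(74, 46) = 197169595549150837648. By the Bertrand ballot formula (Cycle Lemma / reflection principle), the number of orderings in which A is strictly ahead of B throughout is (p − q)/(p + q) · C(p + q, p) = (46 − 28)/(46 + 28) · 197169595549150837648 = 47960171890333987536.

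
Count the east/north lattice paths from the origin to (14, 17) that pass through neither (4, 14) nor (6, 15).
Number of paths = 262278585

Inclusion–exclusion. Total paths: C(31, 14) = 265182525. Through P₁: C(18, 4)·C(13, 10) = 875160. Through P₂: C(21, 6)·C(10, 8) = 2441880. Since P₁ is strictly southwest of P₂, a monotone path through both must visit P₁ then P₂; paths through both = C(18, 4)·C(3, 2)·C(10, 8) = 413100. Avoid both = 265182525 − 875160 − 2441880 + 413100 = 262278585.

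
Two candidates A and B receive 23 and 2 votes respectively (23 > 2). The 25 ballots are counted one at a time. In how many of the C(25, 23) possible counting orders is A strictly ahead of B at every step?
Strict-lead orderings = 252

Total orderings of the 25 votes with 23 for A: C(25, 23) = 300. By the Bertrand ballot formula (Cycle Lemma / reflection principle), the number of orderings in which A is strictly ahead of B throughout is (p − q)/(p + q) · C(p + q, p) = (23 − 2)/(23 + 2) · 300 = 252.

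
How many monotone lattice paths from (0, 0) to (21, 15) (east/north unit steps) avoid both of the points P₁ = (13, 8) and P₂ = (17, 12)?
Number of paths = 2940637185

Inclusion–exclusion. Total paths: C(36, 21) = 5567902560. Through P₁: C(21, 13)·C(15, 8) = 1309458150. Through P₂: C(29, 17)·C(7, 4) = 1816357725. Since P₁ is strictly southwest of P₂, a monotone path through both must visit P₁ then P₂; paths through both = C(21, 13)·C(8, 4)·C(7, 4) = 498550500. Avoid both = 5567902560 − 1309458150 − 1816357725 + 498550500 = 2940637185.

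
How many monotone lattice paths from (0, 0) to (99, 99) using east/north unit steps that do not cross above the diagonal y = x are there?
C_99 = 227508830794229349661819540395688853956041682601541047340

These NE paths below the diagonal are counted by the Catalan number C_n = (1/(n + 1)) · C(2n, n). For n = 99: C_99 = (1/100) · C(198, 99) = 22750883079422934966181954039568885395604168260154104734000/100 = 227508830794229349661819540395688853956041682601541047340.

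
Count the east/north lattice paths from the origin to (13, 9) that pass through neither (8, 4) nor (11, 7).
Number of paths = 241136

Inclusion–exclusion. Total paths: C(22, 13) = 497420. Through P₁: C(12, 8)·C(10, 5) = 124740. Through P₂: C(18, 11)·C(4, 2) = 190944. Since P₁ is strictly southwest of P₂, a monotone path through both must visit P₁ then P₂; paths through both = C(12, 8)·C(6, 3)·C(4, 2) = 59400. Avoid both = 497420 − 124740 − 190944 + 59400 = 241136.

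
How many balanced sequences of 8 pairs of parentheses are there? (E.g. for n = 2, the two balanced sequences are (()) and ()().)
C_8 = 1430

These balanced parentheses are counted by the Catalan number C_n = (1/(n + 1)) · C(2n, n). For n = 8: C_8 = (1/9) · C(16, 8) = 12870/9 = 1430.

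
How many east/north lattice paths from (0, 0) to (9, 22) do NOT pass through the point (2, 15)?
Number of paths = 19693323

Total paths from (0, 0) to (9, 22): C(31, 9) = 20160075. Paths through (2, 15): (paths (0, 0) → (2, 15)) × (paths (2, 15) → (9, 22)) = C(17, 2) · C(14, 7) = 136 · 3432 = 466752. Avoidance count = 20160075 − 466752 = 19693323.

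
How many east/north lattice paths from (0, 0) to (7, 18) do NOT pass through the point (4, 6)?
Number of paths = 385150

Total paths from (0, 0) to (7, 18): C(25, 7) = 480700. Paths through (4, 6): (paths (0, 0) → (4, 6)) × (paths (4, 6) → (7, 18)) = C(10, 4) · C(15, 3) = 210 · 455 = 95550. Avoidance count = 480700 − 95550 = 385150.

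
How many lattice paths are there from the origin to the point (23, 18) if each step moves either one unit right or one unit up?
Number of paths = 202112640600

A monotone lattice path from (0, 0) to (23, 18) consists of 23 east steps and 18 north steps in some order, so it is determined by which 23 of the 41 steps are east. The count is C(41, 23) = 202112640600.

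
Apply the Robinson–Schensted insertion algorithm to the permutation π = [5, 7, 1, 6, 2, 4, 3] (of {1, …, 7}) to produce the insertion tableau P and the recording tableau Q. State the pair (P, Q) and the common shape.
P = [1, 2, 3] / [4, 6] / [5] / [7];  Q = [1, 2, 6] / [3, 4] / [5] / [7];  common shape = (3, 2, 1, 1)

Row-insert the values π_1, π_2, … into P one at a time, bumping the leftmost entry strictly greater than the inserted value down to the next row. The recording tableau Q records, in position (i, j), the step at which that cell was added to P.
  Insert 5 (step 1): P = [5];  Q = [1]
  Insert 7 (step 2): P = [5, 7];  Q = [1, 2]
  Insert 1 (step 3): P = [1, 7] / [5];  Q = [1, 2] / [3]
  Insert 6 (step 4): P = [1, 6] / [5, 7];  Q = [1, 2] / [3, 4]
  Insert 2 (step 5): P = [1, 2] / [5, 6] / [7];  Q = [1, 2] / [3, 4] / [5]
  Insert 4 (step 6): P = [1, 2, 4] / [5, 6] / [7];  Q = [1, 2, 6] / [3, 4] / [5]
  Insert 3 (step 7): P = [1, 2, 3] / [4, 6] / [5] / [7];  Q = [1, 2, 6] / [3, 4] / [5] / [7]
Final shape: (3, 2, 1, 1).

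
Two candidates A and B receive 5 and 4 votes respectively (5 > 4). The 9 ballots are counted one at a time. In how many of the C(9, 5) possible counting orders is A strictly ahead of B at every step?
Strict-lead orderings = 14

Total orderings of the 9 votes with 5 for A: C(9, 5) = 126. By the Bertrand ballot formula (Cycle Lemma / reflection principle), the number of orderings in which A is strictly ahead of B throughout is (p − q)/(p + q) · C(p + q, p) = (5 − 4)/(5 + 4) · 126 = 14.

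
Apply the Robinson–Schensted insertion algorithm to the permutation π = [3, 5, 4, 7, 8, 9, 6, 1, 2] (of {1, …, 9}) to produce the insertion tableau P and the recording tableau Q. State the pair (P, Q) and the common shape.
P = [1, 2, 6, 8, 9] / [3, 4] / [5, 7];  Q = [1, 2, 4, 5, 6] / [3, 7] / [8, 9];  common shape = (5, 2, 2)

Row-insert the values π_1, π_2, … into P one at a time, bumping the leftmost entry strictly greater than the inserted value down to the next row. The recording tableau Q records, in position (i, j), the step at which that cell was added to P.
  Insert 3 (step 1): P = [3];  Q = [1]
  Insert 5 (step 2): P = [3, 5];  Q = [1, 2]
  Insert 4 (step 3): P = [3, 4] / [5];  Q = [1, 2] / [3]
  Insert 7 (step 4): P = [3, 4, 7] / [5];  Q = [1, 2, 4] / [3]
  Insert 8 (step 5): P = [3, 4, 7, 8] / [5];  Q = [1, 2, 4, 5] / [3]
  Insert 9 (step 6): P = [3, 4, 7, 8, 9] / [5];  Q = [1, 2, 4, 5, 6] / [3]
  Insert 6 (step 7): P = [3, 4, 6, 8, 9] / [5, 7];  Q = [1, 2, 4, 5, 6] / [3, 7]
  Insert 1 (step 8): P = [1, 4, 6, 8, 9] / [3, 7] / [5];  Q = [1, 2, 4, 5, 6] / [3, 7] / [8]
  Insert 2 (step 9): P = [1, 2, 6, 8, 9] / [3, 4] / [5, 7];  Q = [1, 2, 4, 5, 6] / [3, 7] / [8, 9]
Final shape: (5, 2, 2).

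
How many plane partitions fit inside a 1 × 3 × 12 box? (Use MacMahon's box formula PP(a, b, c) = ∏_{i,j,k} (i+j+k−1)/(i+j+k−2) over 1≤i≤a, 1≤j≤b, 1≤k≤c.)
PP(1, 3, 12) = 455

Evaluate the triple product over i = 1..1, j = 1..3, k = 1..12. The factors are (2/1) · (3/2) · (4/3) · (5/4) · (6/5) · (7/6) · (8/7) · (9/8) · … (36 factors total). The numerators and denominators telescope so the product is an integer; carrying out the multiplication exactly gives PP(1, 3, 12) = 455.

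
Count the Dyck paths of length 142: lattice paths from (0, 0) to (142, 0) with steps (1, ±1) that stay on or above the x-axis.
C_71 = 5175569924646105559418940193995065716350

These Dyck paths are counted by the Catalan number C_n = (1/(n + 1)) · C(2n, n). For n = 71: C_71 = (1/72) · C(142, 71) = 372641034574519600278163693967644731577200/72 = 5175569924646105559418940193995065716350.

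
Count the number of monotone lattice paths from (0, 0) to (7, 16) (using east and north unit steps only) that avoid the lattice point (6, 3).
Number of paths = 243981

Total paths from (0, 0) to (7, 16): C(23, 7) = 245157. Paths through (6, 3): (paths (0, 0) → (6, 3)) × (paths (6, 3) → (7, 16)) = C(9, 6) · C(14, 1) = 84 · 14 = 1176. Avoidance count = 245157 − 1176 = 243981.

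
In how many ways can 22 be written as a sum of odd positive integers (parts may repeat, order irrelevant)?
p_odd(22) = 89

Enumerate partitions using only odd parts via the recurrence o(n, m) = o(n, m−2) + o(n−m, m) over odd m, starting from the largest odd part ≤ n. This gives p_odd(22) = 89. (Euler's theorem: equals the count of distinct-part partitions.)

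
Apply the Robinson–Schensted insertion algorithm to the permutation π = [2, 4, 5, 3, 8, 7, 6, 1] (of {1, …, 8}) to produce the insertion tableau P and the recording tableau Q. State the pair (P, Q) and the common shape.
P = [1, 3, 5, 6] / [2, 7] / [4] / [8];  Q = [1, 2, 3, 5] / [4, 6] / [7] / [8];  common shape = (4, 2, 1, 1)

Row-insert the values π_1, π_2, … into P one at a time, bumping the leftmost entry strictly greater than the inserted value down to the next row. The recording tableau Q records, in position (i, j), the step at which that cell was added to P.
  Insert 2 (step 1): P = [2];  Q = [1]
  Insert 4 (step 2): P = [2, 4];  Q = [1, 2]
  Insert 5 (step 3): P = [2, 4, 5];  Q = [1, 2, 3]
  Insert 3 (step 4): P = [2, 3, 5] / [4];  Q = [1, 2, 3] / [4]
  Insert 8 (step 5): P = [2, 3, 5, 8] / [4];  Q = [1, 2, 3, 5] / [4]
  Insert 7 (step 6): P = [2, 3, 5, 7] / [4, 8];  Q = [1, 2, 3, 5] / [4, 6]
  Insert 6 (step 7): P = [2, 3, 5, 6] / [4, 7] / [8];  Q = [1, 2, 3, 5] / [4, 6] / [7]
  Insert 1 (step 8): P = [1, 3, 5, 6] / [2, 7] / [4] / [8];  Q = [1, 2, 3, 5] / [4, 6] / [7] / [8]
Final shape: (4, 2, 1, 1).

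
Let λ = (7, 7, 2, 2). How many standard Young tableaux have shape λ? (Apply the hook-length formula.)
# SYT of shape (7, 7, 2, 2) = 952952

Hook-length formula: f^λ = n! / Π hook(c), product over all cells c of the Young diagram. For λ = (7, 7, 2, 2), n = 18 boxes. Hook lengths by row (left-to-right, top-to-bottom): [10, 9, 6, 5, 4, 3, 2]; [9, 8, 5, 4, 3, 2, 1]; [3, 2]; [2, 1]. Product of hooks = 6718464000. So f^λ = 18! / 6718464000 = 6402373705728000 / 6718464000 = 952952.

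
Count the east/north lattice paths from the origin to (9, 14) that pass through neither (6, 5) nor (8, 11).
Number of paths = 464966

Inclusion–exclusion. Total paths: C(23, 9) = 817190. Through P₁: C(11, 6)·C(12, 3) = 101640. Through P₂: C(19, 8)·C(4, 1) = 302328. Since P₁ is strictly southwest of P₂, a monotone path through both must visit P₁ then P₂; paths through both = C(11, 6)·C(8, 2)·C(4, 1) = 51744. Avoid both = 817190 − 101640 − 302328 + 51744 = 464966.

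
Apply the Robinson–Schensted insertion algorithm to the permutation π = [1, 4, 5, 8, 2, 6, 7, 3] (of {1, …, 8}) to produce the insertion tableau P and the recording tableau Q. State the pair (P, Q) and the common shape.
P = [1, 2, 3, 6, 7] / [4, 5] / [8];  Q = [1, 2, 3, 4, 7] / [5, 6] / [8];  common shape = (5, 2, 1)

Row-insert the values π_1, π_2, … into P one at a time, bumping the leftmost entry strictly greater than the inserted value down to the next row. The recording tableau Q records, in position (i, j), the step at which that cell was added to P.
  Insert 1 (step 1): P = [1];  Q = [1]
  Insert 4 (step 2): P = [1, 4];  Q = [1, 2]
  Insert 5 (step 3): P = [1, 4, 5];  Q = [1, 2, 3]
  Insert 8 (step 4): P = [1, 4, 5, 8];  Q = [1, 2, 3, 4]
  Insert 2 (step 5): P = [1, 2, 5, 8] / [4];  Q = [1, 2, 3, 4] / [5]
  Insert 6 (step 6): P = [1, 2, 5, 6] / [4, 8];  Q = [1, 2, 3, 4] / [5, 6]
  Insert 7 (step 7): P = [1, 2, 5, 6, 7] / [4, 8];  Q = [1, 2, 3, 4, 7] / [5, 6]
  Insert 3 (step 8): P = [1, 2, 3, 6, 7] / [4, 5] / [8];  Q = [1, 2, 3, 4, 7] / [5, 6] / [8]
Final shape: (5, 2, 1).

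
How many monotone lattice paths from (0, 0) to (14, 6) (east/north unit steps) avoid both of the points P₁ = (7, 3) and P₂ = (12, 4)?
Number of paths = 17760

Inclusion–exclusion. Total paths: C(20, 14) = 38760. Through P₁: C(10, 7)·C(10, 7) = 14400. Through P₂: C(16, 12)·C(4, 2) = 10920. Since P₁ is strictly southwest of P₂, a monotone path through both must visit P₁ then P₂; paths through both = C(10, 7)·C(6, 5)·C(4, 2) = 4320. Avoid both = 38760 − 14400 − 10920 + 4320 = 17760.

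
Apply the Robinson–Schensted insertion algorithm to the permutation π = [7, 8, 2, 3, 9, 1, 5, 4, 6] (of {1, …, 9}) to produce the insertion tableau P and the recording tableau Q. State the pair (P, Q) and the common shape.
P = [1, 3, 4, 6] / [2, 5, 9] / [7, 8];  Q = [1, 2, 5, 9] / [3, 4, 7] / [6, 8];  common shape = (4, 3, 2)

Row-insert the values π_1, π_2, … into P one at a time, bumping the leftmost entry strictly greater than the inserted value down to the next row. The recording tableau Q records, in position (i, j), the step at which that cell was added to P.
  Insert 7 (step 1): P = [7];  Q = [1]
  Insert 8 (step 2): P = [7, 8];  Q = [1, 2]
  Insert 2 (step 3): P = [2, 8] / [7];  Q = [1, 2] / [3]
  Insert 3 (step 4): P = [2, 3] / [7, 8];  Q = [1, 2] / [3, 4]
  Insert 9 (step 5): P = [2, 3, 9] / [7, 8];  Q = [1, 2, 5] / [3, 4]
  Insert 1 (step 6): P = [1, 3, 9] / [2, 8] / [7];  Q = [1, 2, 5] / [3, 4] / [6]
  Insert 5 (step 7): P = [1, 3, 5] / [2, 8, 9] / [7];  Q = [1, 2, 5] / [3, 4, 7] / [6]
  Insert 4 (step 8): P = [1, 3, 4] / [2, 5, 9] / [7, 8];  Q = [1, 2, 5] / [3, 4, 7] / [6, 8]
  Insert 6 (step 9): P = [1, 3, 4, 6] / [2, 5, 9] / [7, 8];  Q = [1, 2, 5, 9] / [3, 4, 7] / [6, 8]
Final shape: (4, 3, 2).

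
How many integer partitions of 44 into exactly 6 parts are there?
p(44, 6 parts) = 3009

Partitions of n into exactly k parts are in bijection with partitions of n − k into at most k parts (subtract 1 from each part). So p(44, exactly 6) = p(38, parts ≤ 6). Computing via the recurrence p(m, j) = p(m, j−1) + p(m−j, j) gives 3009.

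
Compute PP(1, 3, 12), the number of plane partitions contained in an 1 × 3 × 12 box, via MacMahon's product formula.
PP(1, 3, 12) = 455

Evaluate the triple product over i = 1..1, j = 1..3, k = 1..12. The factors are (2/1) · (3/2) · (4/3) · (5/4) · (6/5) · (7/6) · (8/7) · (9/8) · … (36 factors total). The numerators and denominators telescope so the product is an integer; carrying out the multiplication exactly gives PP(1, 3, 12) = 455.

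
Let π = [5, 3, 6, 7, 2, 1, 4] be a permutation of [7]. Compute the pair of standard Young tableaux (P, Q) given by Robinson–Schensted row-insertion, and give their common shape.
P = [1, 4, 7] / [2, 6] / [3] / [5];  Q = [1, 3, 4] / [2, 7] / [5] / [6];  common shape = (3, 2, 1, 1)

Row-insert the values π_1, π_2, … into P one at a time, bumping the leftmost entry strictly greater than the inserted value down to the next row. The recording tableau Q records, in position (i, j), the step at which that cell was added to P.
  Insert 5 (step 1): P = [5];  Q = [1]
  Insert 3 (step 2): P = [3] / [5];  Q = [1] / [2]
  Insert 6 (step 3): P = [3, 6] / [5];  Q = [1, 3] / [2]
  Insert 7 (step 4): P = [3, 6, 7] / [5];  Q = [1, 3, 4] / [2]
  Insert 2 (step 5): P = [2, 6, 7] / [3] / [5];  Q = [1, 3, 4] / [2] / [5]
  Insert 1 (step 6): P = [1, 6, 7] / [2] / [3] / [5];  Q = [1, 3, 4] / [2] / [5] / [6]
  Insert 4 (step 7): P = [1, 4, 7] / [2, 6] / [3] / [5];  Q = [1, 3, 4] / [2, 7] / [5] / [6]
Final shape: (3, 2, 1, 1).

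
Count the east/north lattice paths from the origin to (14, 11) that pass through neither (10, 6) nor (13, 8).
Number of paths = 2954752

Inclusion–exclusion. Total paths: C(25, 14) = 4457400. Through P₁: C(16, 10)·C(9, 4) = 1009008. Through P₂: C(21, 13)·C(4, 1) = 813960. Since P₁ is strictly southwest of P₂, a monotone path through both must visit P₁ then P₂; paths through both = C(16, 10)·C(5, 3)·C(4, 1) = 320320. Avoid both = 4457400 − 1009008 − 813960 + 320320 = 2954752.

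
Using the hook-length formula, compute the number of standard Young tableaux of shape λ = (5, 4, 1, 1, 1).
# SYT of shape (5, 4, 1, 1, 1) = 3520

Hook-length formula: f^λ = n! / Π hook(c), product over all cells c of the Young diagram. For λ = (5, 4, 1, 1, 1), n = 12 boxes. Hook lengths by row (left-to-right, top-to-bottom): [9, 5, 4, 3, 1]; [7, 3, 2, 1]; [3]; [2]; [1]. Product of hooks = 136080. So f^λ = 12! / 136080 = 479001600 / 136080 = 3520.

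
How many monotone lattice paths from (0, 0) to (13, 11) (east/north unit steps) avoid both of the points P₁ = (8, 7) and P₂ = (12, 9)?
Number of paths = 1093119

Inclusion–exclusion. Total paths: C(24, 13) = 2496144. Through P₁: C(15, 8)·C(9, 5) = 810810. Through P₂: C(21, 12)·C(3, 1) = 881790. Since P₁ is strictly southwest of P₂, a monotone path through both must visit P₁ then P₂; paths through both = C(15, 8)·C(6, 4)·C(3, 1) = 289575. Avoid both = 2496144 − 810810 − 881790 + 289575 = 1093119.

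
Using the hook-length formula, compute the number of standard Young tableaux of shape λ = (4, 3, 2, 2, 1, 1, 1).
# SYT of shape (4, 3, 2, 2, 1, 1, 1) = 42042

Hook-length formula: f^λ = n! / Π hook(c), product over all cells c of the Young diagram. For λ = (4, 3, 2, 2, 1, 1, 1), n = 14 boxes. Hook lengths by row (left-to-right, top-to-bottom): [10, 6, 3, 1]; [8, 4, 1]; [6, 2]; [5, 1]; [3]; [2]; [1]. Product of hooks = 2073600. So f^λ = 14! / 2073600 = 87178291200 / 2073600 = 42042.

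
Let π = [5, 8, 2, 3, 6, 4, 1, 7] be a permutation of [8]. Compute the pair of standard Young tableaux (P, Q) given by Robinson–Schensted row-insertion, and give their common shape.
P = [1, 3, 4, 7] / [2, 6] / [5] / [8];  Q = [1, 2, 5, 8] / [3, 4] / [6] / [7];  common shape = (4, 2, 1, 1)

Row-insert the values π_1, π_2, … into P one at a time, bumping the leftmost entry strictly greater than the inserted value down to the next row. The recording tableau Q records, in position (i, j), the step at which that cell was added to P.
  Insert 5 (step 1): P = [5];  Q = [1]
  Insert 8 (step 2): P = [5, 8];  Q = [1, 2]
  Insert 2 (step 3): P = [2, 8] / [5];  Q = [1, 2] / [3]
  Insert 3 (step 4): P = [2, 3] / [5, 8];  Q = [1, 2] / [3, 4]
  Insert 6 (step 5): P = [2, 3, 6] / [5, 8];  Q = [1, 2, 5] / [3, 4]
  Insert 4 (step 6): P = [2, 3, 4] / [5, 6] / [8];  Q = [1, 2, 5] / [3, 4] / [6]
  Insert 1 (step 7): P = [1, 3, 4] / [2, 6] / [5] / [8];  Q = [1, 2, 5] / [3, 4] / [6] / [7]
  Insert 7 (step 8): P = [1, 3, 4, 7] / [2, 6] / [5] / [8];  Q = [1, 2, 5, 8] / [3, 4] / [6] / [7]
Final shape: (4, 2, 1, 1).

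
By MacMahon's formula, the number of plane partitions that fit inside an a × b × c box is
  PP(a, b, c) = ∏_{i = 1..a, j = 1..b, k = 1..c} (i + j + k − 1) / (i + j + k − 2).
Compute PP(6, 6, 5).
PP(6, 6, 5) = 55197331332

Evaluate the triple product over i = 1..6, j = 1..6, k = 1..5. The factors are (2/1) · (3/2) · (4/3) · (5/4) · (6/5) · (3/2) · (4/3) · (5/4) · … (180 factors total). The numerators and denominators telescope so the product is an integer; carrying out the multiplication exactly gives PP(6, 6, 5) = 55197331332.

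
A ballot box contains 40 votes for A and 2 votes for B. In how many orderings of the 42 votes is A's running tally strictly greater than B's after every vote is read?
Strict-lead orderings = 779

Total orderings of the 42 votes with 40 for A: C(42, 40) = 861. By the Bertrand ballot formula (Cycle Lemma / reflection principle), the number of orderings in which A is strictly ahead of B throughout is (p − q)/(p + q) · C(p + q, p) = (40 − 2)/(40 + 2) · 861 = 779.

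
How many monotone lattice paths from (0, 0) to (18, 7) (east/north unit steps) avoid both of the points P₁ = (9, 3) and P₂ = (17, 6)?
Number of paths = 194106

Inclusion–exclusion. Total paths: C(25, 18) = 480700. Through P₁: C(12, 9)·C(13, 9) = 157300. Through P₂: C(23, 17)·C(2, 1) = 201894. Since P₁ is strictly southwest of P₂, a monotone path through both must visit P₁ then P₂; paths through both = C(12, 9)·C(11, 8)·C(2, 1) = 72600. Avoid both = 480700 − 157300 − 201894 + 72600 = 194106.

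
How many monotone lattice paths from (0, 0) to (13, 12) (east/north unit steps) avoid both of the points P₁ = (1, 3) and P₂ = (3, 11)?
Number of paths = 4022556

Inclusion–exclusion. Total paths: C(25, 13) = 5200300. Through P₁: C(4, 1)·C(21, 12) = 1175720. Through P₂: C(14, 3)·C(11, 10) = 4004. Since P₁ is strictly southwest of P₂, a monotone path through both must visit P₁ then P₂; paths through both = C(4, 1)·C(10, 2)·C(11, 10) = 1980. Avoid both = 5200300 − 1175720 − 4004 + 1980 = 4022556.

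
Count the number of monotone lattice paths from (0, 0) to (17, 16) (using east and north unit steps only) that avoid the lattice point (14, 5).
Number of paths = 1162570518

Total paths from (0, 0) to (17, 16): C(33, 17) = 1166803110. Paths through (14, 5): (paths (0, 0) → (14, 5)) × (paths (14, 5) → (17, 16)) = C(19, 14) · C(14, 3) = 11628 · 364 = 4232592. Avoidance count = 1166803110 − 4232592 = 1162570518.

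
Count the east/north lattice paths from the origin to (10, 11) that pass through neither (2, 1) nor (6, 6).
Number of paths = 152646

Inclusion–exclusion. Total paths: C(21, 10) = 352716. Through P₁: C(3, 2)·C(18, 8) = 131274. Through P₂: C(12, 6)·C(9, 4) = 116424. Since P₁ is strictly southwest of P₂, a monotone path through both must visit P₁ then P₂; paths through both = C(3, 2)·C(9, 4)·C(9, 4) = 47628. Avoid both = 352716 − 131274 − 116424 + 47628 = 152646.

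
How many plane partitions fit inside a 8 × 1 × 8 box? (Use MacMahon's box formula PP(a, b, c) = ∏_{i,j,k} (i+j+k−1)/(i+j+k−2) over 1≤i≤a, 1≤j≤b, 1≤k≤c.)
PP(8, 1, 8) = 12870

Evaluate the triple product over i = 1..8, j = 1..1, k = 1..8. The factors are (2/1) · (3/2) · (4/3) · (5/4) · (6/5) · (7/6) · (8/7) · (9/8) · … (64 factors total). The numerators and denominators telescope so the product is an integer; carrying out the multiplication exactly gives PP(8, 1, 8) = 12870.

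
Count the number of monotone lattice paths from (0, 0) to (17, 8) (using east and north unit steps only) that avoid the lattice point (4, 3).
Number of paths = 781695

Total paths from (0, 0) to (17, 8): C(25, 17) = 1081575. Paths through (4, 3): (paths (0, 0) → (4, 3)) × (paths (4, 3) → (17, 8)) = C(7, 4) · C(18, 13) = 35 · 8568 = 299880. Avoidance count = 1081575 − 299880 = 781695.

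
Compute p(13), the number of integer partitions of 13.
p(13) = 101

Compute p(n) via the recurrence p(n, m) = p(n, m−1) + p(n−m, m), where p(n, m) counts partitions of n with all parts ≤ m and p(n) = p(n, n). The base cases are p(0, m) = 1 and p(n, 0) = 0 for n > 0. Filling the table yields p(13) = 101. (Euler's pentagonal recurrence is an alternative.)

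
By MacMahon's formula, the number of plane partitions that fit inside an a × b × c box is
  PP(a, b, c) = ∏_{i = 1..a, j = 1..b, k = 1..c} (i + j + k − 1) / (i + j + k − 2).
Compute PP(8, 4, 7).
PP(8, 4, 7) = 1318349483880

Evaluate the triple product over i = 1..8, j = 1..4, k = 1..7. The factors are (2/1) · (3/2) · (4/3) · (5/4) · (6/5) · (7/6) · (8/7) · (3/2) · … (224 factors total). The numerators and denominators telescope so the product is an integer; carrying out the multiplication exactly gives PP(8, 4, 7) = 1318349483880.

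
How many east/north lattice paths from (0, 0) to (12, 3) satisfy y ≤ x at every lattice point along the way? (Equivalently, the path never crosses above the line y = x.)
Number of paths = 350

By the reflection principle (André's argument), the number of monotone paths to (12, 3) with n ≤ m that never go above y = x is C(15, 12) − C(15, 13) = 455 − 105 = 350.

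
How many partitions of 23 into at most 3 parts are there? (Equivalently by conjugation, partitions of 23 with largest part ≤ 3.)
p(23, parts ≤ 3) = 56

Use the recurrence p(n, m) = p(n, m−1) + p(n−m, m): either the largest part is < m (count p(n, m−1)) or the largest part is exactly m (remove one copy of m, count p(n−m, m)). With p(0, ·) = 1 this gives p(23, parts ≤ 3) = 56. (By conjugating Young diagrams, this also counts partitions of 23 into at most 3 parts.)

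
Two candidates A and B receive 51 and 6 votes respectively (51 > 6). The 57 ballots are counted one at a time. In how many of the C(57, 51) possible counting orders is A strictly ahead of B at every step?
Strict-lead orderings = 28648620

Total orderings of the 57 votes with 51 for A: C(57, 51) = 36288252. By the Bertrand ballot formula (Cycle Lemma / reflection principle), the number of orderings in which A is strictly ahead of B throughout is (p − q)/(p + q) · C(p + q, p) = (51 − 6)/(51 + 6) · 36288252 = 28648620.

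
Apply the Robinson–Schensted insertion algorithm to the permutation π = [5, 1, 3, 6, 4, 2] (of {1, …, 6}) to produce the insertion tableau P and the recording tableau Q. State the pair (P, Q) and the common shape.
P = [1, 2, 4] / [3, 6] / [5];  Q = [1, 3, 4] / [2, 5] / [6];  common shape = (3, 2, 1)

Row-insert the values π_1, π_2, … into P one at a time, bumping the leftmost entry strictly greater than the inserted value down to the next row. The recording tableau Q records, in position (i, j), the step at which that cell was added to P.
  Insert 5 (step 1): P = [5];  Q = [1]
  Insert 1 (step 2): P = [1] / [5];  Q = [1] / [2]
  Insert 3 (step 3): P = [1, 3] / [5];  Q = [1, 3] / [2]
  Insert 6 (step 4): P = [1, 3, 6] / [5];  Q = [1, 3, 4] / [2]
  Insert 4 (step 5): P = [1, 3, 4] / [5, 6];  Q = [1, 3, 4] / [2, 5]
  Insert 2 (step 6): P = [1, 2, 4] / [3, 6] / [5];  Q = [1, 3, 4] / [2, 5] / [6]
Final shape: (3, 2, 1).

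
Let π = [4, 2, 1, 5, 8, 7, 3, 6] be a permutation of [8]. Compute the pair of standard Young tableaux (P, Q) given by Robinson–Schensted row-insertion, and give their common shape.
P = [1, 3, 6] / [2, 5, 7] / [4, 8];  Q = [1, 4, 5] / [2, 6, 8] / [3, 7];  common shape = (3, 3, 2)

Row-insert the values π_1, π_2, … into P one at a time, bumping the leftmost entry strictly greater than the inserted value down to the next row. The recording tableau Q records, in position (i, j), the step at which that cell was added to P.
  Insert 4 (step 1): P = [4];  Q = [1]
  Insert 2 (step 2): P = [2] / [4];  Q = [1] / [2]
  Insert 1 (step 3): P = [1] / [2] / [4];  Q = [1] / [2] / [3]
  Insert 5 (step 4): P = [1, 5] / [2] / [4];  Q = [1, 4] / [2] / [3]
  Insert 8 (step 5): P = [1, 5, 8] / [2] / [4];  Q = [1, 4, 5] / [2] / [3]
  Insert 7 (step 6): P = [1, 5, 7] / [2, 8] / [4];  Q = [1, 4, 5] / [2, 6] / [3]
  Insert 3 (step 7): P = [1, 3, 7] / [2, 5] / [4, 8];  Q = [1, 4, 5] / [2, 6] / [3, 7]
  Insert 6 (step 8): P = [1, 3, 6] / [2, 5, 7] / [4, 8];  Q = [1, 4, 5] / [2, 6, 8] / [3, 7]
Final shape: (3, 3, 2).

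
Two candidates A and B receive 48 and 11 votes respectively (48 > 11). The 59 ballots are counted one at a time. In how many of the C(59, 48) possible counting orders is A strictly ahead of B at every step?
Strict-lead orderings = 175512804285

Total orderings of the 59 votes with 48 for A: C(59, 48) = 279871768995. By the Bertrand ballot formula (Cycle Lemma / reflection principle), the number of orderings in which A is strictly ahead of B throughout is (p − q)/(p + q) · C(p + q, p) = (48 − 11)/(48 + 11) · 279871768995 = 175512804285.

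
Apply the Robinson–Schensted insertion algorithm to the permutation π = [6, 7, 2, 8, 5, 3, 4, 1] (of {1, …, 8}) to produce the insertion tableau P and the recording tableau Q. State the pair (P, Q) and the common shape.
P = [1, 3, 4] / [2, 7, 8] / [5] / [6];  Q = [1, 2, 4] / [3, 5, 7] / [6] / [8];  common shape = (3, 3, 1, 1)

Row-insert the values π_1, π_2, … into P one at a time, bumping the leftmost entry strictly greater than the inserted value down to the next row. The recording tableau Q records, in position (i, j), the step at which that cell was added to P.
  Insert 6 (step 1): P = [6];  Q = [1]
  Insert 7 (step 2): P = [6, 7];  Q = [1, 2]
  Insert 2 (step 3): P = [2, 7] / [6];  Q = [1, 2] / [3]
  Insert 8 (step 4): P = [2, 7, 8] / [6];  Q = [1, 2, 4] / [3]
  Insert 5 (step 5): P = [2, 5, 8] / [6, 7];  Q = [1, 2, 4] / [3, 5]
  Insert 3 (step 6): P = [2, 3, 8] / [5, 7] / [6];  Q = [1, 2, 4] / [3, 5] / [6]
  Insert 4 (step 7): P = [2, 3, 4] / [5, 7, 8] / [6];  Q = [1, 2, 4] / [3, 5, 7] / [6]
  Insert 1 (step 8): P = [1, 3, 4] / [2, 7, 8] / [5] / [6];  Q = [1, 2, 4] / [3, 5, 7] / [6] / [8]
Final shape: (3, 3, 1, 1).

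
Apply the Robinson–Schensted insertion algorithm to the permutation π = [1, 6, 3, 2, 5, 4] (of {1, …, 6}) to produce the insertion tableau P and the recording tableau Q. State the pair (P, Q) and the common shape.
P = [1, 2, 4] / [3, 5] / [6];  Q = [1, 2, 5] / [3, 6] / [4];  common shape = (3, 2, 1)

Row-insert the values π_1, π_2, … into P one at a time, bumping the leftmost entry strictly greater than the inserted value down to the next row. The recording tableau Q records, in position (i, j), the step at which that cell was added to P.
  Insert 1 (step 1): P = [1];  Q = [1]
  Insert 6 (step 2): P = [1, 6];  Q = [1, 2]
  Insert 3 (step 3): P = [1, 3] / [6];  Q = [1, 2] / [3]
  Insert 2 (step 4): P = [1, 2] / [3] / [6];  Q = [1, 2] / [3] / [4]
  Insert 5 (step 5): P = [1, 2, 5] / [3] / [6];  Q = [1, 2, 5] / [3] / [4]
  Insert 4 (step 6): P = [1, 2, 4] / [3, 5] / [6];  Q = [1, 2, 5] / [3, 6] / [4]
Final shape: (3, 2, 1).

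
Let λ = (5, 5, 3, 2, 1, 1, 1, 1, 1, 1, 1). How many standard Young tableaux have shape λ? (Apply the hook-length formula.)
# SYT of shape (5, 5, 3, 2, 1, 1, 1, 1, 1, 1, 1) = 354731520

Hook-length formula: f^λ = n! / Π hook(c), product over all cells c of the Young diagram. For λ = (5, 5, 3, 2, 1, 1, 1, 1, 1, 1, 1), n = 22 boxes. Hook lengths by row (left-to-right, top-to-bottom): [15, 7, 5, 3, 2]; [14, 6, 4, 2, 1]; [11, 3, 1]; [9, 1]; [7]; [6]; [5]; [4]; [3]; [2]; [1]. Product of hooks = 3168595584000. So f^λ = 22! / 3168595584000 = 1124000727777607680000 / 3168595584000 = 354731520.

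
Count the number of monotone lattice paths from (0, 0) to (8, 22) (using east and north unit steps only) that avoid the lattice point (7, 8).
Number of paths = 5756400

Total paths from (0, 0) to (8, 22): C(30, 8) = 5852925. Paths through (7, 8): (paths (0, 0) → (7, 8)) × (paths (7, 8) → (8, 22)) = C(15, 7) · C(15, 1) = 6435 · 15 = 96525. Avoidance count = 5852925 − 96525 = 5756400.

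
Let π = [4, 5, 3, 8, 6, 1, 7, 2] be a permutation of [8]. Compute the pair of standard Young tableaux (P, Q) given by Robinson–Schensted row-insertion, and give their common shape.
P = [1, 2, 6, 7] / [3, 5] / [4, 8];  Q = [1, 2, 4, 7] / [3, 5] / [6, 8];  common shape = (4, 2, 2)

Row-insert the values π_1, π_2, … into P one at a time, bumping the leftmost entry strictly greater than the inserted value down to the next row. The recording tableau Q records, in position (i, j), the step at which that cell was added to P.
  Insert 4 (step 1): P = [4];  Q = [1]
  Insert 5 (step 2): P = [4, 5];  Q = [1, 2]
  Insert 3 (step 3): P = [3, 5] / [4];  Q = [1, 2] / [3]
  Insert 8 (step 4): P = [3, 5, 8] / [4];  Q = [1, 2, 4] / [3]
  Insert 6 (step 5): P = [3, 5, 6] / [4, 8];  Q = [1, 2, 4] / [3, 5]
  Insert 1 (step 6): P = [1, 5, 6] / [3, 8] / [4];  Q = [1, 2, 4] / [3, 5] / [6]
  Insert 7 (step 7): P = [1, 5, 6, 7] / [3, 8] / [4];  Q = [1, 2, 4, 7] / [3, 5] / [6]
  Insert 2 (step 8): P = [1, 2, 6, 7] / [3, 5] / [4, 8];  Q = [1, 2, 4, 7] / [3, 5] / [6, 8]
Final shape: (4, 2, 2).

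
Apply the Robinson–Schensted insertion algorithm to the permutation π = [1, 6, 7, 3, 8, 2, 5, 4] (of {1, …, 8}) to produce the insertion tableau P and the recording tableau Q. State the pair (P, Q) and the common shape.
P = [1, 2, 4, 8] / [3, 5] / [6, 7];  Q = [1, 2, 3, 5] / [4, 7] / [6, 8];  common shape = (4, 2, 2)

Row-insert the values π_1, π_2, … into P one at a time, bumping the leftmost entry strictly greater than the inserted value down to the next row. The recording tableau Q records, in position (i, j), the step at which that cell was added to P.
  Insert 1 (step 1): P = [1];  Q = [1]
  Insert 6 (step 2): P = [1, 6];  Q = [1, 2]
  Insert 7 (step 3): P = [1, 6, 7];  Q = [1, 2, 3]
  Insert 3 (step 4): P = [1, 3, 7] / [6];  Q = [1, 2, 3] / [4]
  Insert 8 (step 5): P = [1, 3, 7, 8] / [6];  Q = [1, 2, 3, 5] / [4]
  Insert 2 (step 6): P = [1, 2, 7, 8] / [3] / [6];  Q = [1, 2, 3, 5] / [4] / [6]
  Insert 5 (step 7): P = [1, 2, 5, 8] / [3, 7] / [6];  Q = [1, 2, 3, 5] / [4, 7] / [6]
  Insert 4 (step 8): P = [1, 2, 4, 8] / [3, 5] / [6, 7];  Q = [1, 2, 3, 5] / [4, 7] / [6, 8]
Final shape: (4, 2, 2).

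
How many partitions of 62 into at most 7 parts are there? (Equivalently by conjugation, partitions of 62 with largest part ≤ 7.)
p(62, parts ≤ 7) = 51508

Use the recurrence p(n, m) = p(n, m−1) + p(n−m, m): either the largest part is < m (count p(n, m−1)) or the largest part is exactly m (remove one copy of m, count p(n−m, m)). With p(0, ·) = 1 this gives p(62, parts ≤ 7) = 51508. (By conjugating Young diagrams, this also counts partitions of 62 into at most 7 parts.)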